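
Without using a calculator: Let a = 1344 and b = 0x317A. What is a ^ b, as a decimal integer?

13370

1344 = 00010101000000
0x317A = 11000101111010
XOR → 11010000111010 = 13370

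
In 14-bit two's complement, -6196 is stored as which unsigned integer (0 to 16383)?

10188

6196 in 14 bits: 01100000110100
Invert: 10011111001011
Add 1:  10011111001100 = 10188
(Check: 2^14 - 6196 = 16384 - 6196 = 10188.)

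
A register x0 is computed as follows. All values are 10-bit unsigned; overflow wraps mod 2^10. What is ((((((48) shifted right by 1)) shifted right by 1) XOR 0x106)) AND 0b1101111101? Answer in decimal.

264

48 = 0000110000
→ shifted right by 1 → 0000011000 = 24
→ shifted right by 1 → 0000001100 = 12
0x106 = 0100000110
→ XOR → 0100001010 = 266
0b1101111101 = 1101111101
→ AND → 0100001000 = 264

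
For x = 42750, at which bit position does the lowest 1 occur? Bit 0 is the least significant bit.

42750 = 1010011011111110
Trailing zeros: 1, so the lowest set bit is bit 1 (value 2).

1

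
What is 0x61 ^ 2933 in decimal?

2836

0x61 = 000001100001
2933 = 101101110101
XOR → 101100010100 = 2836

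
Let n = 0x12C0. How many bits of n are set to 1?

0x12C0 = 1001011000000
Count the 1s: 1 + 1 + 1 + 1 = 4

4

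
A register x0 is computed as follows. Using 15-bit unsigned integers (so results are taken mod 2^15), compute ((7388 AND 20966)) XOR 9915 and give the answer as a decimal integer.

13951

7388 = 001110011011100
20966 = 101000111100110
→ AND → 001000011000100 = 4292
9915 = 010011010111011
→ XOR → 011011001111111 = 13951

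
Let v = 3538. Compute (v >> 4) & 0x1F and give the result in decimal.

29

v = 110111010010
Shift right by 4: 11011101
Mask low 5 bits: 11101 = 29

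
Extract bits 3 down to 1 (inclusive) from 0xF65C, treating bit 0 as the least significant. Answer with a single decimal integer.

v = 1111011001011100
Shift right by 1: 111101100101110
Mask low 3 bits: 110 = 6

6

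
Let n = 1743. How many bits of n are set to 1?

8

1743 = 11011001111
Count the 1s: 1 + 1 + 1 + 1 + 1 + 1 + 1 + 1 = 8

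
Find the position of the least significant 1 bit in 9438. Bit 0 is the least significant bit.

1

9438 = 10010011011110
Trailing zeros: 1, so the lowest set bit is bit 1 (value 2).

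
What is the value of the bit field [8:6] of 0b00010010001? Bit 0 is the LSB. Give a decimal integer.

2

v = 00010010001
Shift right by 6: 00010
Mask low 3 bits: 010 = 2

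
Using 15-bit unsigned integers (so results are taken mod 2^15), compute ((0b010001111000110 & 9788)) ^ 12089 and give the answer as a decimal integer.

0b010001111000110 = 010001111000110
9788 = 010011000111100
→ & → 010001000000100 = 8708
12089 = 010111100111001
→ ^ → 000110100111101 = 3389

3389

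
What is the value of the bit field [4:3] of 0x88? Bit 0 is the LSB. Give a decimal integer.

1

v = 10001000
Shift right by 3: 10001
Mask low 2 bits: 01 = 1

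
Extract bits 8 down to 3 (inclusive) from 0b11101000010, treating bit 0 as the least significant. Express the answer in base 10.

v = 11101000010
Shift right by 3: 11101000
Mask low 6 bits: 101000 = 40

40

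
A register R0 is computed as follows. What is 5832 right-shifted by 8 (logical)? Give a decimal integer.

5832 = 1011011001000
shift right by 8 → 0000000010110 = 22
(equivalently, floor(5832 / 256))

22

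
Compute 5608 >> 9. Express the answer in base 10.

5608 = 1010111101000
shift right by 9 → 0000000001010 = 10
(equivalently, floor(5608 / 512))

10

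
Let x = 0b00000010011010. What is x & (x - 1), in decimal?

x = 10011010 = 154
x - 1 = 10011001
AND   = 10011000 = 152
(x & (x - 1) clears the lowest set bit of x.)

152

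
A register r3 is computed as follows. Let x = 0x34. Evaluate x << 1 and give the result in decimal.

104

0x34 = 0110100
shift left by 1 → 1101000 = 104
(equivalently, 52 × 2^1 = 52 × 2)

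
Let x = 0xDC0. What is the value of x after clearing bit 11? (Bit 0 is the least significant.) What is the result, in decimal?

1472

x = 0110111000000
bit 11 is currently 1; clear it via x & ~(1 << 11) = x & ~2048
→ 0010111000000 = 1472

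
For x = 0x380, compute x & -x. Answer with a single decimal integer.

x = 1110000000 = 896
-x (two's complement) = …0010000000
AND   = 0010000000 = 128
(x & -x isolates the lowest set bit of x.)

128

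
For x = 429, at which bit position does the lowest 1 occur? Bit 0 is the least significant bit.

0

429 = 110101101
Trailing zeros: 0, so the lowest set bit is bit 0 (value 1).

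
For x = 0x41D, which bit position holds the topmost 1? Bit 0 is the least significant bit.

10

0x41D = 10000011101
The topmost 1 is at position 10 (since 2^10 = 1024 ≤ 1053 < 2048).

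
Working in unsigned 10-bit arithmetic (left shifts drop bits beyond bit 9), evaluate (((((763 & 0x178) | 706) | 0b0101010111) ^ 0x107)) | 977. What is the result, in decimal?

763 = 1011111011
0x178 = 0101111000
→ & → 0001111000 = 120
706 = 1011000010
→ | → 1011111010 = 762
0b0101010111 = 0101010111
→ | → 1111111111 = 1023
0x107 = 0100000111
→ ^ → 1011111000 = 760
977 = 1111010001
→ | → 1111111001 = 1017

1017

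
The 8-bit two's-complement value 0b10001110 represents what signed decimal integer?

-114

pattern = 10001110 (MSB is 1 ⇒ negative)
Invert: 01110001, add 1 → 01110010 = 114, so the value is -114.
(Equivalently: 142 - 2^8 = 142 - 256 = -114.)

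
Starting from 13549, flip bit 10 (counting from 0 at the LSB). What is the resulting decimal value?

12525

x = 011010011101101
bit 10 is currently 1; toggle it via x ^ (1 << 10) = x ^ 1024
→ 011000011101101 = 12525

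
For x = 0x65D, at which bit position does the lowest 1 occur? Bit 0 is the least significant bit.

0x65D = 11001011101
Trailing zeros: 0, so the lowest set bit is bit 0 (value 1).

0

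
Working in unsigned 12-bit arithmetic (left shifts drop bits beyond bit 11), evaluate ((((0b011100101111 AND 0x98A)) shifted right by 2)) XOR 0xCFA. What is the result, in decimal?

0b011100101111 = 011100101111
0x98A = 100110001010
→ AND → 000100001010 = 266
→ shifted right by 2 → 000001000010 = 66
0xCFA = 110011111010
→ XOR → 110010111000 = 3256

3256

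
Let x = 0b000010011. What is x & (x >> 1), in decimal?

x = 10011 = 19
x>>1 = 01001
AND  = 00001 = 1
(x & (x >> 1) has a 1 wherever x has two consecutive 1 bits.)

1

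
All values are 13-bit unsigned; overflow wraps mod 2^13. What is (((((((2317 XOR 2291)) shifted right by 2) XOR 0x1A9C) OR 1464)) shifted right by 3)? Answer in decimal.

1023

2317 = 0100100001101
2291 = 0100011110011
→ XOR → 0000111111110 = 510
→ shifted right by 2 → 0000001111111 = 127
0x1A9C = 1101010011100
→ XOR → 1101011100011 = 6883
1464 = 0010110111000
→ OR → 1111111111011 = 8187
→ shifted right by 3 → 0001111111111 = 1023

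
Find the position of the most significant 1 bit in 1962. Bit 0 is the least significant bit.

10

1962 = 11110101010
The topmost 1 is at position 10 (since 2^10 = 1024 ≤ 1962 < 2048).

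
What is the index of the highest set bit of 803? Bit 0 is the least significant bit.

803 = 1100100011
The topmost 1 is at position 9 (since 2^9 = 512 ≤ 803 < 1024).

9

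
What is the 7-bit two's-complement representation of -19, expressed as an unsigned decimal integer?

109

19 in 7 bits: 0010011
Invert: 1101100
Add 1:  1101101 = 109
(Check: 2^7 - 19 = 128 - 19 = 109.)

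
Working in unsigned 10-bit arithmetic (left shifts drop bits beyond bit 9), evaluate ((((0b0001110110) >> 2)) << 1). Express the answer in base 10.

0b0001110110 = 0001110110
→ >> 2 → 0000011101 = 29
→ << 1 (mod 2^10) → 0000111010 = 58

58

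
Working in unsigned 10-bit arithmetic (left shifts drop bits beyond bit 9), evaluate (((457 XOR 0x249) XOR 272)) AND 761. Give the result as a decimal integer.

656

457 = 0111001001
0x249 = 1001001001
→ XOR → 1110000000 = 896
272 = 0100010000
→ XOR → 1010010000 = 656
761 = 1011111001
→ AND → 1010010000 = 656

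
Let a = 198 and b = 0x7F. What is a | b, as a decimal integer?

255

198 = 11000110
0x7F = 01111111
 OR → 11111111 = 255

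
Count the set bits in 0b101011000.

n = 101011000
Count the 1s: 1 + 1 + 1 + 1 = 4

4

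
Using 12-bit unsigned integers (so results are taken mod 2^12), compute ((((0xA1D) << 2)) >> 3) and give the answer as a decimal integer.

0xA1D = 101000011101
→ << 2 (mod 2^12) → 100001110100 = 2164
→ >> 3 → 000100001110 = 270

270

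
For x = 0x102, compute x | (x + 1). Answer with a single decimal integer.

259

x = 100000010 = 258
x + 1 = 100000011
OR    = 100000011 = 259
(x | (x + 1) sets the lowest cleared bit.)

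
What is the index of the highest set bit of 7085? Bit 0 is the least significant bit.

7085 = 1101110101101
The topmost 1 is at position 12 (since 2^12 = 4096 ≤ 7085 < 8192).

12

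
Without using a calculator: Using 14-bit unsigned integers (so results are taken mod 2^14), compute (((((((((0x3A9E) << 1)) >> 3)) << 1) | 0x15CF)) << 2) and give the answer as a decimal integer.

14140

0x3A9E = 11101010011110
→ << 1 (mod 2^14) → 11010100111100 = 13628
→ >> 3 → 00011010100111 = 1703
→ << 1 (mod 2^14) → 00110101001110 = 3406
0x15CF = 01010111001111
→ | → 01110111001111 = 7631
→ << 2 (mod 2^14) → 11011100111100 = 14140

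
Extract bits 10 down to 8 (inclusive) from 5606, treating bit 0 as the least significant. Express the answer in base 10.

5

v = 1010111100110
Shift right by 8: 10101
Mask low 3 bits: 101 = 5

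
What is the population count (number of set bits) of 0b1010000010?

3

n = 1010000010
Count the 1s: 1 + 1 + 1 = 3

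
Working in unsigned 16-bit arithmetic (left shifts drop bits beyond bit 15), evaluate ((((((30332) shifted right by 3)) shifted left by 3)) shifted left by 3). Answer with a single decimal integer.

46016

30332 = 0111011001111100
→ shifted right by 3 → 0000111011001111 = 3791
→ shifted left by 3 (mod 2^16) → 0111011001111000 = 30328
→ shifted left by 3 (mod 2^16) → 1011001111000000 = 46016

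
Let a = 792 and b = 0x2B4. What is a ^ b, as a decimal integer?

792 = 1100011000
0x2B4 = 1010110100
XOR → 0110101100 = 428

428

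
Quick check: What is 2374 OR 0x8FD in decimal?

2559

2374 = 100101000110
0x8FD = 100011111101
 OR → 100111111111 = 2559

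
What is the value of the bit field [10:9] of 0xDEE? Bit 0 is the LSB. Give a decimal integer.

v = 110111101110
Shift right by 9: 110
Mask low 2 bits: 10 = 2

2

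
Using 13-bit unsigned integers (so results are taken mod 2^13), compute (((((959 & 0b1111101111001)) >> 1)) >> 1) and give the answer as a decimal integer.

206

959 = 0001110111111
0b1111101111001 = 1111101111001
→ & → 0001100111001 = 825
→ >> 1 → 0000110011100 = 412
→ >> 1 → 0000011001110 = 206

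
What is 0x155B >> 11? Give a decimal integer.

0x155B = 1010101011011
shift right by 11 → 0000000000010 = 2
(equivalently, floor(5467 / 2048))

2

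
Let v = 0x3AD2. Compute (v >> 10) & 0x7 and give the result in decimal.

6

v = 11101011010010
Shift right by 10: 1110
Mask low 3 bits: 110 = 6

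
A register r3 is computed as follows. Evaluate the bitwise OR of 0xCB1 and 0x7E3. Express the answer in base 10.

4083

0xCB1 = 110010110001
0x7E3 = 011111100011
 OR → 111111110011 = 4083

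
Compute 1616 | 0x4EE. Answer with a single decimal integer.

1616 = 11001010000
0x4EE = 10011101110
 OR → 11011111110 = 1790

1790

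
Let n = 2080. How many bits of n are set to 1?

2

2080 = 100000100000
Count the 1s: 1 + 1 = 2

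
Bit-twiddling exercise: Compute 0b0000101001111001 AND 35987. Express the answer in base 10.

2065

a = 0000101001111001
35987 = 1000110010010011
AND → 0000100000010001 = 2065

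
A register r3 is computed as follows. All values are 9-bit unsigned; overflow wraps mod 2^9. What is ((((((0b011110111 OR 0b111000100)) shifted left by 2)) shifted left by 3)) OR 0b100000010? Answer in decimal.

482

0b011110111 = 011110111
0b111000100 = 111000100
→ OR → 111110111 = 503
→ shifted left by 2 (mod 2^9) → 111011100 = 476
→ shifted left by 3 (mod 2^9) → 011100000 = 224
0b100000010 = 100000010
→ OR → 111100010 = 482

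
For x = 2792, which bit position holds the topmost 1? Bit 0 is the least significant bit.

2792 = 101011101000
The topmost 1 is at position 11 (since 2^11 = 2048 ≤ 2792 < 4096).

11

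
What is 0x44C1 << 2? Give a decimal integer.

0x44C1 = 00100010011000001
shift left by 2 → 10001001100000100 = 70404
(equivalently, 17601 × 2^2 = 17601 × 4)

70404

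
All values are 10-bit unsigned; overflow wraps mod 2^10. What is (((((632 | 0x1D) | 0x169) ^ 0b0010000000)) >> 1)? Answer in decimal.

510

632 = 1001111000
0x1D = 0000011101
→ | → 1001111101 = 637
0x169 = 0101101001
→ | → 1101111101 = 893
0b0010000000 = 0010000000
→ ^ → 1111111101 = 1021
→ >> 1 → 0111111110 = 510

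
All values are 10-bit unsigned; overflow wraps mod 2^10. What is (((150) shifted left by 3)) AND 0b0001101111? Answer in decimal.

150 = 0010010110
→ shifted left by 3 (mod 2^10) → 0010110000 = 176
0b0001101111 = 0001101111
→ AND → 0000100000 = 32

32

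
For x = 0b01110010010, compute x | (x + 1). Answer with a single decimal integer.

915

x = 1110010010 = 914
x + 1 = 1110010011
OR    = 1110010011 = 915
(x | (x + 1) sets the lowest cleared bit.)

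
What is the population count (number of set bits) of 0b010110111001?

n = 10110111001
Count the 1s: 1 + 1 + 1 + 1 + 1 + 1 + 1 = 7

7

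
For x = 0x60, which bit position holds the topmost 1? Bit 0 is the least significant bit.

6

0x60 = 1100000
The topmost 1 is at position 6 (since 2^6 = 64 ≤ 96 < 128).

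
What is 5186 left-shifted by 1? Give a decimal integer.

5186 = 01010001000010
shift left by 1 → 10100010000100 = 10372
(equivalently, 5186 × 2^1 = 5186 × 2)

10372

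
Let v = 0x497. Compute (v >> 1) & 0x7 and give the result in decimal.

3

v = 10010010111
Shift right by 1: 1001001011
Mask low 3 bits: 011 = 3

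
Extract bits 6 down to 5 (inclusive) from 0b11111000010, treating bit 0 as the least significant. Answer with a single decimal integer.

2

v = 11111000010
Shift right by 5: 111110
Mask low 2 bits: 10 = 2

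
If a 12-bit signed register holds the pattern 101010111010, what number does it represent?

pattern = 101010111010 (MSB is 1 ⇒ negative)
Invert: 010101000101, add 1 → 010101000110 = 1350, so the value is -1350.
(Equivalently: 2746 - 2^12 = 2746 - 4096 = -1350.)

-1350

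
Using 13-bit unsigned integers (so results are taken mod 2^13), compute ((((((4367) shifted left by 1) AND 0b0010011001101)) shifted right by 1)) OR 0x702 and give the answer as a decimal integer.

1798

4367 = 1000100001111
→ shifted left by 1 (mod 2^13) → 0001000011110 = 542
0b0010011001101 = 0010011001101
→ AND → 0000000001100 = 12
→ shifted right by 1 → 0000000000110 = 6
0x702 = 0011100000010
→ OR → 0011100000110 = 1798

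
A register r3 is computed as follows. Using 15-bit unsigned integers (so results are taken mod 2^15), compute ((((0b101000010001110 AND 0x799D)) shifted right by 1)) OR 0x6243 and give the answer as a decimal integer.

0b101000010001110 = 101000010001110
0x799D = 111100110011101
→ AND → 101000010001100 = 20620
→ shifted right by 1 → 010100001000110 = 10310
0x6243 = 110001001000011
→ OR → 110101001000111 = 27207

27207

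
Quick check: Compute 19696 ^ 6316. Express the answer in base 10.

21596

19696 = 100110011110000
6316 = 001100010101100
XOR → 101010001011100 = 21596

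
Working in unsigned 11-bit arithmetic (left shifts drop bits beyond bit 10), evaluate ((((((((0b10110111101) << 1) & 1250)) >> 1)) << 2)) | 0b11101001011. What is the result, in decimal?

0b10110111101 = 10110111101
→ << 1 (mod 2^11) → 01101111010 = 890
1250 = 10011100010
→ & → 00001100010 = 98
→ >> 1 → 00000110001 = 49
→ << 2 (mod 2^11) → 00011000100 = 196
0b11101001011 = 11101001011
→ | → 11111001111 = 1999

1999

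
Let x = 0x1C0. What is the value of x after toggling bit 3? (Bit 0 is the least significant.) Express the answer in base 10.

x = 0111000000
bit 3 is currently 0; toggle it via x ^ (1 << 3) = x ^ 8
→ 0111001000 = 456

456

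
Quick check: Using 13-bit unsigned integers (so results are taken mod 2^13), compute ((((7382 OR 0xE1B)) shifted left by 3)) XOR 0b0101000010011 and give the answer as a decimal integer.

7403

7382 = 1110011010110
0xE1B = 0111000011011
→ OR → 1111011011111 = 7903
→ shifted left by 3 (mod 2^13) → 1011011111000 = 5880
0b0101000010011 = 0101000010011
→ XOR → 1110011101011 = 7403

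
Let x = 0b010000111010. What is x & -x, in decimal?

x = 10000111010 = 1082
-x (two's complement) = …01111000110
AND   = 00000000010 = 2
(x & -x isolates the lowest set bit of x.)

2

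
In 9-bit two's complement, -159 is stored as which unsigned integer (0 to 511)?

353

159 in 9 bits: 010011111
Invert: 101100000
Add 1:  101100001 = 353
(Check: 2^9 - 159 = 512 - 159 = 353.)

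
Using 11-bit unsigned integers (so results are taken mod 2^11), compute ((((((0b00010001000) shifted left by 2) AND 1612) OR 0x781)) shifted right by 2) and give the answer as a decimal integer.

0b00010001000 = 00010001000
→ shifted left by 2 (mod 2^11) → 01000100000 = 544
1612 = 11001001100
→ AND → 01000000000 = 512
0x781 = 11110000001
→ OR → 11110000001 = 1921
→ shifted right by 2 → 00111100000 = 480

480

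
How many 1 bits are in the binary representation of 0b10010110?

4

n = 10010110
Count the 1s: 1 + 1 + 1 + 1 = 4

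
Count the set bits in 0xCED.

0xCED = 110011101101
Count the 1s: 1 + 1 + 1 + 1 + 1 + 1 + 1 + 1 = 8

8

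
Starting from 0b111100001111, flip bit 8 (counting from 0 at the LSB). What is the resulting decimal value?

x = 111100001111
bit 8 is currently 1; toggle it via x ^ (1 << 8) = x ^ 256
→ 111000001111 = 3599

3599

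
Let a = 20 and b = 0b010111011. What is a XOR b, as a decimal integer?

20 = 00010100
b = 10111011
XOR → 10101111 = 175

175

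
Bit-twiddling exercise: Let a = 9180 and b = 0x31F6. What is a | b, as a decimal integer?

13310

9180 = 10001111011100
0x31F6 = 11000111110110
 OR → 11001111111110 = 13310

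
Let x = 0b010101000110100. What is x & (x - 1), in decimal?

10800

x = 10101000110100 = 10804
x - 1 = 10101000110011
AND   = 10101000110000 = 10800
(x & (x - 1) clears the lowest set bit of x.)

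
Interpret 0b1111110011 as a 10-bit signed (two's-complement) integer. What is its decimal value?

pattern = 1111110011 (MSB is 1 ⇒ negative)
Invert: 0000001100, add 1 → 0000001101 = 13, so the value is -13.
(Equivalently: 1011 - 2^10 = 1011 - 1024 = -13.)

-13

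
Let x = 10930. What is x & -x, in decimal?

x = 10101010110010 = 10930
-x (two's complement) = …01010101001110
AND   = 00000000000010 = 2
(x & -x isolates the lowest set bit of x.)

2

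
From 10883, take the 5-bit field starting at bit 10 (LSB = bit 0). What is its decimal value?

10

v = 010101010000011
Shift right by 10: 01010
Mask low 5 bits: 01010 = 10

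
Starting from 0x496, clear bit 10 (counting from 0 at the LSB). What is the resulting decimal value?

x = 10010010110
bit 10 is currently 1; clear it via x & ~(1 << 10) = x & ~1024
→ 00010010110 = 150

150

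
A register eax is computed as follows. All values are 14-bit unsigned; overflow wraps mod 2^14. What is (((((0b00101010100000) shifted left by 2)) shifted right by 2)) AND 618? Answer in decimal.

0b00101010100000 = 00101010100000
→ shifted left by 2 (mod 2^14) → 10101010000000 = 10880
→ shifted right by 2 → 00101010100000 = 2720
618 = 00001001101010
→ AND → 00001000100000 = 544

544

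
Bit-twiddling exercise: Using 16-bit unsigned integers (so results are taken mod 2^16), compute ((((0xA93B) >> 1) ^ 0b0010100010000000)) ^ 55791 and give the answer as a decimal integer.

42482

0xA93B = 1010100100111011
→ >> 1 → 0101010010011101 = 21661
0b0010100010000000 = 0010100010000000
→ ^ → 0111110000011101 = 31773
55791 = 1101100111101111
→ ^ → 1010010111110010 = 42482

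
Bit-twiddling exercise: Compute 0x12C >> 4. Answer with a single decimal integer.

0x12C = 100101100
shift right by 4 → 000010010 = 18
(equivalently, floor(300 / 16))

18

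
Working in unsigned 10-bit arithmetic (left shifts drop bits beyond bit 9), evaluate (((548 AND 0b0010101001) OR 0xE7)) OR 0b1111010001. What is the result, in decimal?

548 = 1000100100
0b0010101001 = 0010101001
→ AND → 0000100000 = 32
0xE7 = 0011100111
→ OR → 0011100111 = 231
0b1111010001 = 1111010001
→ OR → 1111110111 = 1015

1015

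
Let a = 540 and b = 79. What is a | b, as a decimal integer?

607

540 = 1000011100
79 = 0001001111
 OR → 1001011111 = 607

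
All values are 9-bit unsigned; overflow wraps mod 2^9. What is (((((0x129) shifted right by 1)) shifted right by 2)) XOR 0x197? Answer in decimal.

0x129 = 100101001
→ shifted right by 1 → 010010100 = 148
→ shifted right by 2 → 000100101 = 37
0x197 = 110010111
→ XOR → 110110010 = 434

434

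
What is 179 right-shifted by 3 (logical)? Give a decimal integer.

22

179 = 10110011
shift right by 3 → 00010110 = 22
(equivalently, floor(179 / 8))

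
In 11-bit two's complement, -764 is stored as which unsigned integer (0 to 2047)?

1284

764 in 11 bits: 01011111100
Invert: 10100000011
Add 1:  10100000100 = 1284
(Check: 2^11 - 764 = 2048 - 764 = 1284.)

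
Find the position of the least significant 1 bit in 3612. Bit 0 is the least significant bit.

3612 = 111000011100
Trailing zeros: 2, so the lowest set bit is bit 2 (value 4).

2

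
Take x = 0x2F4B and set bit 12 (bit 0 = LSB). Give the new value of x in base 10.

x = 010111101001011
bit 12 is currently 0; set it via x | (1 << 12) = x | 4096
→ 011111101001011 = 16203

16203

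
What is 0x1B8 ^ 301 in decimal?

149

0x1B8 = 110111000
301 = 100101101
XOR → 010010101 = 149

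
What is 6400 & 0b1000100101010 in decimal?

6400 = 1100100000000
b = 1000100101010
AND → 1000100000000 = 4352

4352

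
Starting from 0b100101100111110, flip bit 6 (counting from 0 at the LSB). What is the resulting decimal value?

x = 100101100111110
bit 6 is currently 0; toggle it via x ^ (1 << 6) = x ^ 64
→ 100101101111110 = 19326

19326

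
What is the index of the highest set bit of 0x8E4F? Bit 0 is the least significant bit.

0x8E4F = 1000111001001111
The topmost 1 is at position 15 (since 2^15 = 32768 ≤ 36431 < 65536).

15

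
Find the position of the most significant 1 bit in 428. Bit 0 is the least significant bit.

8

428 = 110101100
The topmost 1 is at position 8 (since 2^8 = 256 ≤ 428 < 512).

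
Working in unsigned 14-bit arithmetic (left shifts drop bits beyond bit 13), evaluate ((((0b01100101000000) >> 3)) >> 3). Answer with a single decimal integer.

0b01100101000000 = 01100101000000
→ >> 3 → 00001100101000 = 808
→ >> 3 → 00000001100101 = 101

101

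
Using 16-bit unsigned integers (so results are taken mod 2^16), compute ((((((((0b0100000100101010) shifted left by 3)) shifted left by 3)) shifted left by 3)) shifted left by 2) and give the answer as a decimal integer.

20480

0b0100000100101010 = 0100000100101010
→ shifted left by 3 (mod 2^16) → 0000100101010000 = 2384
→ shifted left by 3 (mod 2^16) → 0100101010000000 = 19072
→ shifted left by 3 (mod 2^16) → 0101010000000000 = 21504
→ shifted left by 2 (mod 2^16) → 0101000000000000 = 20480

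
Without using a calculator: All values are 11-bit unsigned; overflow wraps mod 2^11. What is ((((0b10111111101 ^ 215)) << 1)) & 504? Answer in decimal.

0b10111111101 = 10111111101
215 = 00011010111
→ ^ → 10100101010 = 1322
→ << 1 (mod 2^11) → 01001010100 = 596
504 = 00111111000
→ & → 00001010000 = 80

80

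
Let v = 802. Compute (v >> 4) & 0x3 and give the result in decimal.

v = 00001100100010
Shift right by 4: 0000110010
Mask low 2 bits: 10 = 2

2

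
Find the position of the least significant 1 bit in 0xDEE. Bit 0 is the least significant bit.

0xDEE = 110111101110
Trailing zeros: 1, so the lowest set bit is bit 1 (value 2).

1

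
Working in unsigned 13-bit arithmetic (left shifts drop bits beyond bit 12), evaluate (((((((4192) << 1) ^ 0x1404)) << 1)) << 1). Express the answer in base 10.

4880

4192 = 1000001100000
→ << 1 (mod 2^13) → 0000011000000 = 192
0x1404 = 1010000000100
→ ^ → 1010011000100 = 5316
→ << 1 (mod 2^13) → 0100110001000 = 2440
→ << 1 (mod 2^13) → 1001100010000 = 4880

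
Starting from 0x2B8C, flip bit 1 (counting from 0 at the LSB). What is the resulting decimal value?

x = 0010101110001100
bit 1 is currently 0; toggle it via x ^ (1 << 1) = x ^ 2
→ 0010101110001110 = 11150

11150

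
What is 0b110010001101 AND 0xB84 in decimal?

a = 110010001101
0xB84 = 101110000100
AND → 100010000100 = 2180

2180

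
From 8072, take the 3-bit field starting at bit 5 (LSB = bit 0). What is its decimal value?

v = 0001111110001000
Shift right by 5: 00011111100
Mask low 3 bits: 100 = 4

4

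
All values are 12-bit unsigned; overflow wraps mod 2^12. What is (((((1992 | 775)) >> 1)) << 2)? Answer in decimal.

3996

1992 = 011111001000
775 = 001100000111
→ | → 011111001111 = 1999
→ >> 1 → 001111100111 = 999
→ << 2 (mod 2^12) → 111110011100 = 3996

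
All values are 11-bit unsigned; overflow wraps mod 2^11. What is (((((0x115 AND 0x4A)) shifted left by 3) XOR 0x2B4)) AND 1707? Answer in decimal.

0x115 = 00100010101
0x4A = 00001001010
→ AND → 00000000000 = 0
→ shifted left by 3 (mod 2^11) → 00000000000 = 0
0x2B4 = 01010110100
→ XOR → 01010110100 = 692
1707 = 11010101011
→ AND → 01010100000 = 672

672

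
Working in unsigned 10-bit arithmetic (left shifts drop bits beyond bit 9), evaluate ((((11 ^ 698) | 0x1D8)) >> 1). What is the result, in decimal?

11 = 0000001011
698 = 1010111010
→ ^ → 1010110001 = 689
0x1D8 = 0111011000
→ | → 1111111001 = 1017
→ >> 1 → 0111111100 = 508

508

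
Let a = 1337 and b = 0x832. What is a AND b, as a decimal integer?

48

1337 = 010100111001
0x832 = 100000110010
AND → 000000110000 = 48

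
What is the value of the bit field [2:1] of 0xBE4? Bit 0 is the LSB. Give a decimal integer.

2

v = 101111100100
Shift right by 1: 10111110010
Mask low 2 bits: 10 = 2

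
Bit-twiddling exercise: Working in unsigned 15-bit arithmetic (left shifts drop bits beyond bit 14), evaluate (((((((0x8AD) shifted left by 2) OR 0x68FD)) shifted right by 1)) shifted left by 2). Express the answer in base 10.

22008

0x8AD = 000100010101101
→ shifted left by 2 (mod 2^15) → 010001010110100 = 8884
0x68FD = 110100011111101
→ OR → 110101011111101 = 27389
→ shifted right by 1 → 011010101111110 = 13694
→ shifted left by 2 (mod 2^15) → 101010111111000 = 22008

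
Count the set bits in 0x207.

4

0x207 = 1000000111
Count the 1s: 1 + 1 + 1 + 1 = 4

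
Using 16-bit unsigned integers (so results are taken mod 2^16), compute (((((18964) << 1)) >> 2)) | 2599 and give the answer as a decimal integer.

12079

18964 = 0100101000010100
→ << 1 (mod 2^16) → 1001010000101000 = 37928
→ >> 2 → 0010010100001010 = 9482
2599 = 0000101000100111
→ | → 0010111100101111 = 12079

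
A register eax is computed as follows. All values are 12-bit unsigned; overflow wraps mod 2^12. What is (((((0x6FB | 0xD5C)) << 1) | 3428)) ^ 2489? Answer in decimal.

1607

0x6FB = 011011111011
0xD5C = 110101011100
→ | → 111111111111 = 4095
→ << 1 (mod 2^12) → 111111111110 = 4094
3428 = 110101100100
→ | → 111111111110 = 4094
2489 = 100110111001
→ ^ → 011001000111 = 1607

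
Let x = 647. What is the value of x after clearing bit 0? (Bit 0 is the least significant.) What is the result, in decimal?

646

x = 01010000111
bit 0 is currently 1; clear it via x & ~(1 << 0) = x & ~1
→ 01010000110 = 646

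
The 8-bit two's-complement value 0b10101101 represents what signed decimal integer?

-83

pattern = 10101101 (MSB is 1 ⇒ negative)
Invert: 01010010, add 1 → 01010011 = 83, so the value is -83.
(Equivalently: 173 - 2^8 = 173 - 256 = -83.)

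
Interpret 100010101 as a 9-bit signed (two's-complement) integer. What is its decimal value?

pattern = 100010101 (MSB is 1 ⇒ negative)
Invert: 011101010, add 1 → 011101011 = 235, so the value is -235.
(Equivalently: 277 - 2^9 = 277 - 512 = -235.)

-235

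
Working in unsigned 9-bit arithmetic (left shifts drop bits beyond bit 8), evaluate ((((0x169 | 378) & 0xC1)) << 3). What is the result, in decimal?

0x169 = 101101001
378 = 101111010
→ | → 101111011 = 379
0xC1 = 011000001
→ & → 001000001 = 65
→ << 3 (mod 2^9) → 000001000 = 8

8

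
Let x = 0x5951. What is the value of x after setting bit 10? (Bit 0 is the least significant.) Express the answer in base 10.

23889

x = 101100101010001
bit 10 is currently 0; set it via x | (1 << 10) = x | 1024
→ 101110101010001 = 23889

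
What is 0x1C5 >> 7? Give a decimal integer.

0x1C5 = 111000101
shift right by 7 → 000000011 = 3
(equivalently, floor(453 / 128))

3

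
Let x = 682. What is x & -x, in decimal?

2

x = 1010101010 = 682
-x (two's complement) = …0101010110
AND   = 0000000010 = 2
(x & -x isolates the lowest set bit of x.)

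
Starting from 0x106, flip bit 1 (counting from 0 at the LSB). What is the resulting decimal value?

x = 0100000110
bit 1 is currently 1; toggle it via x ^ (1 << 1) = x ^ 2
→ 0100000100 = 260

260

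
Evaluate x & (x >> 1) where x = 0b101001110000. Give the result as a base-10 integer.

48

x = 101001110000 = 2672
x>>1 = 010100111000
AND  = 000000110000 = 48
(x & (x >> 1) has a 1 wherever x has two consecutive 1 bits.)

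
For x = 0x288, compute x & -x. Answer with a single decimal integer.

x = 1010001000 = 648
-x (two's complement) = …0101111000
AND   = 0000001000 = 8
(x & -x isolates the lowest set bit of x.)

8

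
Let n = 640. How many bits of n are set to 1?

2

640 = 1010000000
Count the 1s: 1 + 1 = 2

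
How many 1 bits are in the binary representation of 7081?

7081 = 1101110101001
Count the 1s: 1 + 1 + 1 + 1 + 1 + 1 + 1 + 1 = 8

8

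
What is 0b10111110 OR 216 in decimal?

a = 10111110
216 = 11011000
 OR → 11111110 = 254

254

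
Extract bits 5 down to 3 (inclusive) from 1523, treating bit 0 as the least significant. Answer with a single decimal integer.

6

v = 010111110011
Shift right by 3: 010111110
Mask low 3 bits: 110 = 6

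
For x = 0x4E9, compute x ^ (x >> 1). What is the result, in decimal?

1693

x = 10011101001 = 1257
x>>1 = 01001110100
XOR  = 11010011101 = 1693
(x ^ (x >> 1) gives the standard binary-reflected Gray code of x.)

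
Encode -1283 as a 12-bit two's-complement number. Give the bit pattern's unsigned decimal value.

2813

1283 in 12 bits: 010100000011
Invert: 101011111100
Add 1:  101011111101 = 2813
(Check: 2^12 - 1283 = 4096 - 1283 = 2813.)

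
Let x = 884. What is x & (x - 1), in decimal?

880

x = 1101110100 = 884
x - 1 = 1101110011
AND   = 1101110000 = 880
(x & (x - 1) clears the lowest set bit of x.)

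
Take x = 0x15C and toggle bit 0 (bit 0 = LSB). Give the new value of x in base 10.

x = 101011100
bit 0 is currently 0; toggle it via x ^ (1 << 0) = x ^ 1
→ 101011101 = 349

349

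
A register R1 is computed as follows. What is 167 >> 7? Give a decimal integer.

167 = 10100111
shift right by 7 → 00000001 = 1
(equivalently, floor(167 / 128))

1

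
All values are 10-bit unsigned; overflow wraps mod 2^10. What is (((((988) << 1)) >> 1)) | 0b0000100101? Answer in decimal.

509

988 = 1111011100
→ << 1 (mod 2^10) → 1110111000 = 952
→ >> 1 → 0111011100 = 476
0b0000100101 = 0000100101
→ | → 0111111101 = 509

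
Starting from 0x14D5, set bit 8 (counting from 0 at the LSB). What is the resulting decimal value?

x = 01010011010101
bit 8 is currently 0; set it via x | (1 << 8) = x | 256
→ 01010111010101 = 5589

5589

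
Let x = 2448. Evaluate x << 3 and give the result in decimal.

2448 = 000100110010000
shift left by 3 → 100110010000000 = 19584
(equivalently, 2448 × 2^3 = 2448 × 8)

19584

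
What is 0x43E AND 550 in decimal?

38

0x43E = 10000111110
550 = 01000100110
AND → 00000100110 = 38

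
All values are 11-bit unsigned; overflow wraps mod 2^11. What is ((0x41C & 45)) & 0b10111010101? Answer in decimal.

4

0x41C = 10000011100
45 = 00000101101
→ & → 00000001100 = 12
0b10111010101 = 10111010101
→ & → 00000000100 = 4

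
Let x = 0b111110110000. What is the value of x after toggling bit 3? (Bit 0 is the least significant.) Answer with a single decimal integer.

x = 111110110000
bit 3 is currently 0; toggle it via x ^ (1 << 3) = x ^ 8
→ 111110111000 = 4024

4024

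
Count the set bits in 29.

29 = 11101
Count the 1s: 1 + 1 + 1 + 1 = 4

4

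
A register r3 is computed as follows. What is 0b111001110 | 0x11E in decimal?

478

a = 111001110
0x11E = 100011110
 OR → 111011110 = 478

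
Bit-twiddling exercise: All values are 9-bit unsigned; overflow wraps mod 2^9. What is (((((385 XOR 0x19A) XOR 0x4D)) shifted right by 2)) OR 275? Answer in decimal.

385 = 110000001
0x19A = 110011010
→ XOR → 000011011 = 27
0x4D = 001001101
→ XOR → 001010110 = 86
→ shifted right by 2 → 000010101 = 21
275 = 100010011
→ OR → 100010111 = 279

279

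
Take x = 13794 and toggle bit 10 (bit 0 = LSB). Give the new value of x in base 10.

x = 11010111100010
bit 10 is currently 1; toggle it via x ^ (1 << 10) = x ^ 1024
→ 11000111100010 = 12770

12770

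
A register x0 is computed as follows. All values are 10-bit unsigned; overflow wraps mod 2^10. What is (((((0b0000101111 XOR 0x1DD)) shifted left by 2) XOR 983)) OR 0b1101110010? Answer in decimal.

895

0b0000101111 = 0000101111
0x1DD = 0111011101
→ XOR → 0111110010 = 498
→ shifted left by 2 (mod 2^10) → 1111001000 = 968
983 = 1111010111
→ XOR → 0000011111 = 31
0b1101110010 = 1101110010
→ OR → 1101111111 = 895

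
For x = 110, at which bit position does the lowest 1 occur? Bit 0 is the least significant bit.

110 = 1101110
Trailing zeros: 1, so the lowest set bit is bit 1 (value 2).

1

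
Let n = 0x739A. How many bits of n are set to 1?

9

0x739A = 111001110011010
Count the 1s: 1 + 1 + 1 + 1 + 1 + 1 + 1 + 1 + 1 = 9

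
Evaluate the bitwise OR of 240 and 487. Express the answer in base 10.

240 = 011110000
487 = 111100111
 OR → 111110111 = 503

503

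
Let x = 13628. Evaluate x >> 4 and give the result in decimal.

13628 = 11010100111100
shift right by 4 → 00001101010011 = 851
(equivalently, floor(13628 / 16))

851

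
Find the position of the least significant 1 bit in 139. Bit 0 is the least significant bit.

0

139 = 10001011
Trailing zeros: 0, so the lowest set bit is bit 0 (value 1).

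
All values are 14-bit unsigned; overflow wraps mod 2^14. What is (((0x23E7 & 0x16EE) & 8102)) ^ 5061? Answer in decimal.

4451

0x23E7 = 10001111100111
0x16EE = 01011011101110
→ & → 00001011100110 = 742
8102 = 01111110100110
→ & → 00001010100110 = 678
5061 = 01001111000101
→ ^ → 01000101100011 = 4451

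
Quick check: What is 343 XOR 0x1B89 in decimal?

343 = 0000101010111
0x1B89 = 1101110001001
XOR → 1101011011110 = 6878

6878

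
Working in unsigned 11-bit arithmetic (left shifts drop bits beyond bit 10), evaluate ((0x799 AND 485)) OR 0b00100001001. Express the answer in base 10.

0x799 = 11110011001
485 = 00111100101
→ AND → 00110000001 = 385
0b00100001001 = 00100001001
→ OR → 00110001001 = 393

393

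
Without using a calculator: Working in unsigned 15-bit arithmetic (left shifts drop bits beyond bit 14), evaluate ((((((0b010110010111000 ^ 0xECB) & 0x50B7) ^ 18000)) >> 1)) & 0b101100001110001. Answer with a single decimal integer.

0b010110010111000 = 010110010111000
0xECB = 000111011001011
→ ^ → 010001001110011 = 8819
0x50B7 = 101000010110111
→ & → 000000000110011 = 51
18000 = 100011001010000
→ ^ → 100011001100011 = 18019
→ >> 1 → 010001100110001 = 9009
0b101100001110001 = 101100001110001
→ & → 000000000110001 = 49

49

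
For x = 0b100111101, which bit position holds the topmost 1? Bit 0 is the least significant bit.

8

0b100111101 = 100111101
The topmost 1 is at position 8 (since 2^8 = 256 ≤ 317 < 512).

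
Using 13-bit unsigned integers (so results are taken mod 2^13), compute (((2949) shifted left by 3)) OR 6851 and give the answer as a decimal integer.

2949 = 0101110000101
→ shifted left by 3 (mod 2^13) → 1110000101000 = 7208
6851 = 1101011000011
→ OR → 1111011101011 = 7915

7915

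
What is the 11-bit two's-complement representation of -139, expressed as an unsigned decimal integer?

139 in 11 bits: 00010001011
Invert: 11101110100
Add 1:  11101110101 = 1909
(Check: 2^11 - 139 = 2048 - 139 = 1909.)

1909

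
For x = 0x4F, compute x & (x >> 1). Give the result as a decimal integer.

x = 1001111 = 79
x>>1 = 0100111
AND  = 0000111 = 7
(x & (x >> 1) has a 1 wherever x has two consecutive 1 bits.)

7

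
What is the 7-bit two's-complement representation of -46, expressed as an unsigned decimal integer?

46 in 7 bits: 0101110
Invert: 1010001
Add 1:  1010010 = 82
(Check: 2^7 - 46 = 128 - 46 = 82.)

82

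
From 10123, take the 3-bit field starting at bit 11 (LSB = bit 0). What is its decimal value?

4

v = 10011110001011
Shift right by 11: 100
Mask low 3 bits: 100 = 4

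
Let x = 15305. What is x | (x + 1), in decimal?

x = 11101111001001 = 15305
x + 1 = 11101111001010
OR    = 11101111001011 = 15307
(x | (x + 1) sets the lowest cleared bit.)

15307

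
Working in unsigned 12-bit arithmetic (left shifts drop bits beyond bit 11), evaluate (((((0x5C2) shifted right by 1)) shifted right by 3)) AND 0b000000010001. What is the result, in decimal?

16

0x5C2 = 010111000010
→ shifted right by 1 → 001011100001 = 737
→ shifted right by 3 → 000001011100 = 92
0b000000010001 = 000000010001
→ AND → 000000010000 = 16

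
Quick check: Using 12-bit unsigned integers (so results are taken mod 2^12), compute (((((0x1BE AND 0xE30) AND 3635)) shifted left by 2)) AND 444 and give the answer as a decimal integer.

0x1BE = 000110111110
0xE30 = 111000110000
→ AND → 000000110000 = 48
3635 = 111000110011
→ AND → 000000110000 = 48
→ shifted left by 2 (mod 2^12) → 000011000000 = 192
444 = 000110111100
→ AND → 000010000000 = 128

128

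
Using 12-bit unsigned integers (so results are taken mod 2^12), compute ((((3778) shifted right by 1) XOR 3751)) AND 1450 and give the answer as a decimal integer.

3778 = 111011000010
→ shifted right by 1 → 011101100001 = 1889
3751 = 111010100111
→ XOR → 100111000110 = 2502
1450 = 010110101010
→ AND → 000110000010 = 386

386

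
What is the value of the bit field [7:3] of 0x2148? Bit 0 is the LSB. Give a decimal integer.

v = 10000101001000
Shift right by 3: 10000101001
Mask low 5 bits: 01001 = 9

9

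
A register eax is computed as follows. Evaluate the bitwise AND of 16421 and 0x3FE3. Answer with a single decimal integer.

33

16421 = 100000000100101
0x3FE3 = 011111111100011
AND → 000000000100001 = 33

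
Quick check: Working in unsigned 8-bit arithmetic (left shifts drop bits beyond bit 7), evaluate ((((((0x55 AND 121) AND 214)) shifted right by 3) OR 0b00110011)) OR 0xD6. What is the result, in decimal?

0x55 = 01010101
121 = 01111001
→ AND → 01010001 = 81
214 = 11010110
→ AND → 01010000 = 80
→ shifted right by 3 → 00001010 = 10
0b00110011 = 00110011
→ OR → 00111011 = 59
0xD6 = 11010110
→ OR → 11111111 = 255

255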